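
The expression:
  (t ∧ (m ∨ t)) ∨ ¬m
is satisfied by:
  {t: True, m: False}
  {m: False, t: False}
  {m: True, t: True}


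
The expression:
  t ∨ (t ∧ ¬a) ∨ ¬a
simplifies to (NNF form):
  t ∨ ¬a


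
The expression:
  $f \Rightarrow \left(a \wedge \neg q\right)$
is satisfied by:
  {a: True, f: False, q: False}
  {a: False, f: False, q: False}
  {q: True, a: True, f: False}
  {q: True, a: False, f: False}
  {f: True, a: True, q: False}


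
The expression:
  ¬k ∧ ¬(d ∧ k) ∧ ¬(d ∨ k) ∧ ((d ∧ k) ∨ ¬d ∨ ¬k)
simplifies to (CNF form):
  ¬d ∧ ¬k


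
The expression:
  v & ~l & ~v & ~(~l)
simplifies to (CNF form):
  False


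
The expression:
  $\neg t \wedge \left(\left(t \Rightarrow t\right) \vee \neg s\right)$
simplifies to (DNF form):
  $\neg t$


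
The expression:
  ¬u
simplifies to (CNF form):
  ¬u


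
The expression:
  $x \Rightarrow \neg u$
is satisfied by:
  {u: False, x: False}
  {x: True, u: False}
  {u: True, x: False}


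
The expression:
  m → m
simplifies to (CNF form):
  True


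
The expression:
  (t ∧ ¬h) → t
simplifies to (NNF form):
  True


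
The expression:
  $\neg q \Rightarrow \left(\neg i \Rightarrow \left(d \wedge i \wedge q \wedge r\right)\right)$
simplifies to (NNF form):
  $i \vee q$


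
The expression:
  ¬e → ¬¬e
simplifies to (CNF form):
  e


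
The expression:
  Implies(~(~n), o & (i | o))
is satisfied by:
  {o: True, n: False}
  {n: False, o: False}
  {n: True, o: True}


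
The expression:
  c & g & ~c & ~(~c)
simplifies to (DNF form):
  False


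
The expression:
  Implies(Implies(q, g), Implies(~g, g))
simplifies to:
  g | q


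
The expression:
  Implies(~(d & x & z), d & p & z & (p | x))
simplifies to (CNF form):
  d & z & (p | x)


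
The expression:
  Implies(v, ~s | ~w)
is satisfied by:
  {s: False, v: False, w: False}
  {w: True, s: False, v: False}
  {v: True, s: False, w: False}
  {w: True, v: True, s: False}
  {s: True, w: False, v: False}
  {w: True, s: True, v: False}
  {v: True, s: True, w: False}


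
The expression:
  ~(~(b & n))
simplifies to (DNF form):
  b & n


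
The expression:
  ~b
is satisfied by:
  {b: False}


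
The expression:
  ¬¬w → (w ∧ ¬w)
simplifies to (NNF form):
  ¬w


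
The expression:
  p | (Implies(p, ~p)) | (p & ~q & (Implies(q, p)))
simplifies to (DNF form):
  True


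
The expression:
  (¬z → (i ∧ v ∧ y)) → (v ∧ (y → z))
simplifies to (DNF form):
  (v ∧ z) ∨ (¬i ∧ ¬z) ∨ (¬v ∧ ¬z) ∨ (¬y ∧ ¬z)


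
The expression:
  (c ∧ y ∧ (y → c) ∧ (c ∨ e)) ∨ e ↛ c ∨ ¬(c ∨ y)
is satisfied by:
  {e: True, y: False, c: False}
  {y: False, c: False, e: False}
  {e: True, y: True, c: False}
  {c: True, e: True, y: True}
  {c: True, y: True, e: False}


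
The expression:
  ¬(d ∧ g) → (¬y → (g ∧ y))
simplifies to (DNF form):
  y ∨ (d ∧ g)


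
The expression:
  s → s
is always true.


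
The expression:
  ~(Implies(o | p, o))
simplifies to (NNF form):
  p & ~o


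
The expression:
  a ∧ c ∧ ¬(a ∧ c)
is never true.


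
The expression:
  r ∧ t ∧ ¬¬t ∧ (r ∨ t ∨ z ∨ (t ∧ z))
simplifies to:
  r ∧ t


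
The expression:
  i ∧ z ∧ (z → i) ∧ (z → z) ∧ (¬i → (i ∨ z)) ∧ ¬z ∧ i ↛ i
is never true.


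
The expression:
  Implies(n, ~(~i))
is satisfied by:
  {i: True, n: False}
  {n: False, i: False}
  {n: True, i: True}


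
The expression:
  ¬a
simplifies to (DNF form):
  ¬a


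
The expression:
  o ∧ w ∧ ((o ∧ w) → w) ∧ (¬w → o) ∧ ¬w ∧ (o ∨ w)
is never true.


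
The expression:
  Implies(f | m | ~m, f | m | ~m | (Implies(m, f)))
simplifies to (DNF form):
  True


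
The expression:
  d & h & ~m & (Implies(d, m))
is never true.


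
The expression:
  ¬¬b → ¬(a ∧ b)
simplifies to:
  ¬a ∨ ¬b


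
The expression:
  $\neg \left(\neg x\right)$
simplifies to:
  $x$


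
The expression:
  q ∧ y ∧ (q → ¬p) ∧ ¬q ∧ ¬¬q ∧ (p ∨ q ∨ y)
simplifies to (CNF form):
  False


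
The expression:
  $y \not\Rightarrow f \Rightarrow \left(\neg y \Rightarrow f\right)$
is always true.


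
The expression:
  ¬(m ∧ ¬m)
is always true.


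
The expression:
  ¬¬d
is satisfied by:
  {d: True}


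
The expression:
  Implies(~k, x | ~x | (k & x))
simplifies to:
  True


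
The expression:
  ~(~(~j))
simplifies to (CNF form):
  ~j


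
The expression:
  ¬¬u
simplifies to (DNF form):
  u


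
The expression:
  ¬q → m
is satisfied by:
  {q: True, m: True}
  {q: True, m: False}
  {m: True, q: False}


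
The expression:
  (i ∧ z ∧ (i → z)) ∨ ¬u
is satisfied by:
  {z: True, i: True, u: False}
  {z: True, i: False, u: False}
  {i: True, z: False, u: False}
  {z: False, i: False, u: False}
  {z: True, u: True, i: True}


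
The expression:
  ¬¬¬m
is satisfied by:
  {m: False}


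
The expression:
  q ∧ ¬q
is never true.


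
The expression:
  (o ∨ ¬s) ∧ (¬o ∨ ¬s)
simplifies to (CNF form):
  ¬s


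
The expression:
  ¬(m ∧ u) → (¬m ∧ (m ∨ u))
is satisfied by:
  {u: True}


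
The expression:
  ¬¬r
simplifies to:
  r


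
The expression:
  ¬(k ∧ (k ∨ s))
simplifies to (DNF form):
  ¬k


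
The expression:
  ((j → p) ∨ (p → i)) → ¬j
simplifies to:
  ¬j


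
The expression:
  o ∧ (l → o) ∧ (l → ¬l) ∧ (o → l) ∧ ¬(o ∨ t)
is never true.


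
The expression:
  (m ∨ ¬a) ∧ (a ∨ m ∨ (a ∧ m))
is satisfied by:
  {m: True}


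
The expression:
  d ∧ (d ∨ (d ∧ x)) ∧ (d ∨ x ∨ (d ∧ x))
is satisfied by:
  {d: True}


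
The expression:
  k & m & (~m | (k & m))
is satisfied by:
  {m: True, k: True}


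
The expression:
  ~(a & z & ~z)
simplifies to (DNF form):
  True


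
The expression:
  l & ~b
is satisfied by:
  {l: True, b: False}


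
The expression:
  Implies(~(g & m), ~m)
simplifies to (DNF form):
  g | ~m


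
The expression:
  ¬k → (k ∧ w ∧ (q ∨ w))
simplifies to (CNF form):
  k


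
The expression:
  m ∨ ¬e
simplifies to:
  m ∨ ¬e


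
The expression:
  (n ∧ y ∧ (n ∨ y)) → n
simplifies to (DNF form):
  True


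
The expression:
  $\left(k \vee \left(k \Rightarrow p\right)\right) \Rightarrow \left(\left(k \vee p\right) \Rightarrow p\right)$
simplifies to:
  $p \vee \neg k$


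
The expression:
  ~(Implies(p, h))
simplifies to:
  p & ~h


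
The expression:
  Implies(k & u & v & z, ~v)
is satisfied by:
  {u: False, k: False, z: False, v: False}
  {v: True, u: False, k: False, z: False}
  {z: True, u: False, k: False, v: False}
  {v: True, z: True, u: False, k: False}
  {k: True, v: False, u: False, z: False}
  {v: True, k: True, u: False, z: False}
  {z: True, k: True, v: False, u: False}
  {v: True, z: True, k: True, u: False}
  {u: True, z: False, k: False, v: False}
  {v: True, u: True, z: False, k: False}
  {z: True, u: True, v: False, k: False}
  {v: True, z: True, u: True, k: False}
  {k: True, u: True, z: False, v: False}
  {v: True, k: True, u: True, z: False}
  {z: True, k: True, u: True, v: False}


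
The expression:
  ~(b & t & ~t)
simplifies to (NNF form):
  True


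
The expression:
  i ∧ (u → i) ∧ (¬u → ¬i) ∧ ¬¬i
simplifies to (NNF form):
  i ∧ u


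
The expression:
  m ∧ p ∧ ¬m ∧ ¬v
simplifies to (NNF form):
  False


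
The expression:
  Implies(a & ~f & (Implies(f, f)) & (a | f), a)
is always true.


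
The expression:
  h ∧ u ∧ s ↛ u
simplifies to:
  False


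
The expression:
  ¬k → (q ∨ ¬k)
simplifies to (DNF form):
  True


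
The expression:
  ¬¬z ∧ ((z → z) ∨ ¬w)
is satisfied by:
  {z: True}


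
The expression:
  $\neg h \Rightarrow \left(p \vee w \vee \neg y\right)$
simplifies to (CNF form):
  $h \vee p \vee w \vee \neg y$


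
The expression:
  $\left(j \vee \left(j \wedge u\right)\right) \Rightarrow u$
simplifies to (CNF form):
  $u \vee \neg j$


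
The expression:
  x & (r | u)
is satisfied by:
  {r: True, u: True, x: True}
  {r: True, x: True, u: False}
  {u: True, x: True, r: False}


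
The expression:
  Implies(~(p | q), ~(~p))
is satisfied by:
  {q: True, p: True}
  {q: True, p: False}
  {p: True, q: False}


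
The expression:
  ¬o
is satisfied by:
  {o: False}


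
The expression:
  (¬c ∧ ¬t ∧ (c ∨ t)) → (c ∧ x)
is always true.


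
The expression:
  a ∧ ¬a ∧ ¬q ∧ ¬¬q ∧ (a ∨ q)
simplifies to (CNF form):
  False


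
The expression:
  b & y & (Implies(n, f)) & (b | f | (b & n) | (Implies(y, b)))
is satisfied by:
  {f: True, b: True, y: True, n: False}
  {b: True, y: True, f: False, n: False}
  {n: True, f: True, b: True, y: True}


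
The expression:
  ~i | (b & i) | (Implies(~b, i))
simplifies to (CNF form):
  True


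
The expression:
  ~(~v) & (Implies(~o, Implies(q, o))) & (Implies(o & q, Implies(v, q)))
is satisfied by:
  {o: True, v: True, q: False}
  {v: True, q: False, o: False}
  {o: True, q: True, v: True}


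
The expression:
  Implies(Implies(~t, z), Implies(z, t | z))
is always true.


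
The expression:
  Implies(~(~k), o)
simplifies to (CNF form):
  o | ~k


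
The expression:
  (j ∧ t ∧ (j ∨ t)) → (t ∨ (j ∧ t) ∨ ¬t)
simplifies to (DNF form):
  True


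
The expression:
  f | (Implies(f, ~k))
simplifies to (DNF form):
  True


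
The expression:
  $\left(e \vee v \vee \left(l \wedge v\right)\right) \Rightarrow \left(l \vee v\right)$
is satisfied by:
  {v: True, l: True, e: False}
  {v: True, e: False, l: False}
  {l: True, e: False, v: False}
  {l: False, e: False, v: False}
  {v: True, l: True, e: True}
  {v: True, e: True, l: False}
  {l: True, e: True, v: False}


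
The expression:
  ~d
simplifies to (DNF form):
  ~d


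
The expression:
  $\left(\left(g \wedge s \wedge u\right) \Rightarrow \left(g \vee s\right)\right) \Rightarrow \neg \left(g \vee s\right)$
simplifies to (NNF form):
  $\neg g \wedge \neg s$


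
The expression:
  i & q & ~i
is never true.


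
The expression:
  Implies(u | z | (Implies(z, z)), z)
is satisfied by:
  {z: True}


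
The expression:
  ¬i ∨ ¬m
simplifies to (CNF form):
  ¬i ∨ ¬m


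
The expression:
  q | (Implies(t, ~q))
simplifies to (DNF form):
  True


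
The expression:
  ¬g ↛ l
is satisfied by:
  {g: False, l: False}


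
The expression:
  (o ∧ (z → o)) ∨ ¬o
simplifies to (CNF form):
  True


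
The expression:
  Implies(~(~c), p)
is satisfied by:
  {p: True, c: False}
  {c: False, p: False}
  {c: True, p: True}


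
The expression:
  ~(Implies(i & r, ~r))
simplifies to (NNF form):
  i & r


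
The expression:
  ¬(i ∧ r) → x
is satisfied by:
  {r: True, x: True, i: True}
  {r: True, x: True, i: False}
  {x: True, i: True, r: False}
  {x: True, i: False, r: False}
  {r: True, i: True, x: False}


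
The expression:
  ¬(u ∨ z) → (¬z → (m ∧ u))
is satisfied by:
  {z: True, u: True}
  {z: True, u: False}
  {u: True, z: False}


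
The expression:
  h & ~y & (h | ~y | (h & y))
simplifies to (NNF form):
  h & ~y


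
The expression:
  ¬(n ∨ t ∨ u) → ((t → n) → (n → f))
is always true.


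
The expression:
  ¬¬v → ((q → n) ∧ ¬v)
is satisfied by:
  {v: False}


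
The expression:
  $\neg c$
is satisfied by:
  {c: False}


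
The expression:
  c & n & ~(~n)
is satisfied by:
  {c: True, n: True}


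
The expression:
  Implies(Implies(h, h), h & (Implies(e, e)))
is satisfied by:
  {h: True}


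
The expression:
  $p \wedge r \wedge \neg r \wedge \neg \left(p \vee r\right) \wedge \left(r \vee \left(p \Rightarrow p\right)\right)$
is never true.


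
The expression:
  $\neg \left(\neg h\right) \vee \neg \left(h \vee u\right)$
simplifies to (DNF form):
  $h \vee \neg u$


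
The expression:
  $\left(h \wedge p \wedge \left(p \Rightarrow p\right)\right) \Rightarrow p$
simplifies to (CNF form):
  $\text{True}$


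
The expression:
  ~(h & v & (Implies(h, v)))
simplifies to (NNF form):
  ~h | ~v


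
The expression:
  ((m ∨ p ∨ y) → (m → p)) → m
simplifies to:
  m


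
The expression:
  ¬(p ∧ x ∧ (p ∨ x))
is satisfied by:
  {p: False, x: False}
  {x: True, p: False}
  {p: True, x: False}


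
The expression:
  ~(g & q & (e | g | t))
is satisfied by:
  {g: False, q: False}
  {q: True, g: False}
  {g: True, q: False}


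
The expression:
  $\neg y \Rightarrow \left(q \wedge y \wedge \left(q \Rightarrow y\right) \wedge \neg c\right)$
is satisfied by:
  {y: True}


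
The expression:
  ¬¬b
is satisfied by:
  {b: True}


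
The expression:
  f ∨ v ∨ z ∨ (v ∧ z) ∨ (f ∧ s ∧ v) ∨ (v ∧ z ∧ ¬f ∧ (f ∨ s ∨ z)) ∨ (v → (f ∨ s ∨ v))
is always true.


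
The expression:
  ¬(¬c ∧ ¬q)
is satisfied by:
  {q: True, c: True}
  {q: True, c: False}
  {c: True, q: False}


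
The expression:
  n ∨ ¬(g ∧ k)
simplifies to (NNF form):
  n ∨ ¬g ∨ ¬k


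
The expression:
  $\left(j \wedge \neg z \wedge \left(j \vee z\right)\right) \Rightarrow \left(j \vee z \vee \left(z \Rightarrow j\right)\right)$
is always true.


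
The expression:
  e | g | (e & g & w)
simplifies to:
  e | g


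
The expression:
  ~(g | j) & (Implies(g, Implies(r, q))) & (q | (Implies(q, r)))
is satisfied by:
  {g: False, j: False}


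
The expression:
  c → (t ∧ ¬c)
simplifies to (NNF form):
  ¬c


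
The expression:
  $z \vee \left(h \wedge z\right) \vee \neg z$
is always true.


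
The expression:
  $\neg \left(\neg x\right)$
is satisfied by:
  {x: True}


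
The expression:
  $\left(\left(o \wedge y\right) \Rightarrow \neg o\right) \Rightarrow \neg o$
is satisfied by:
  {y: True, o: False}
  {o: False, y: False}
  {o: True, y: True}


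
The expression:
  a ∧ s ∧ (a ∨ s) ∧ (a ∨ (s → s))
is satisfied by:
  {a: True, s: True}


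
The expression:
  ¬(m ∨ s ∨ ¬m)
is never true.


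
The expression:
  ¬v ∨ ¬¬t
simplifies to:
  t ∨ ¬v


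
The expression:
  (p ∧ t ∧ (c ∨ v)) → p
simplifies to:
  True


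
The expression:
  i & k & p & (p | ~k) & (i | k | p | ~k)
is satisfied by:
  {i: True, p: True, k: True}


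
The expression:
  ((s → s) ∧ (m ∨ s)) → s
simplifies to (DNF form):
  s ∨ ¬m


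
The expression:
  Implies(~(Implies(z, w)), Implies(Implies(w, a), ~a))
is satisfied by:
  {w: True, z: False, a: False}
  {w: False, z: False, a: False}
  {a: True, w: True, z: False}
  {a: True, w: False, z: False}
  {z: True, w: True, a: False}
  {z: True, w: False, a: False}
  {z: True, a: True, w: True}


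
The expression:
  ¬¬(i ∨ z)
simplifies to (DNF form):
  i ∨ z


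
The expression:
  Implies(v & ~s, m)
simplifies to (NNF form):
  m | s | ~v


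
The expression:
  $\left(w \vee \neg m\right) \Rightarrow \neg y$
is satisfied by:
  {m: True, w: False, y: False}
  {w: False, y: False, m: False}
  {m: True, w: True, y: False}
  {w: True, m: False, y: False}
  {y: True, m: True, w: False}


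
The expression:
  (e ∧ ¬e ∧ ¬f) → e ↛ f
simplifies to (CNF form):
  True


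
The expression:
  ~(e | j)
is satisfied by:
  {e: False, j: False}


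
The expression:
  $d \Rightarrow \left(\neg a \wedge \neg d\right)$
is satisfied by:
  {d: False}


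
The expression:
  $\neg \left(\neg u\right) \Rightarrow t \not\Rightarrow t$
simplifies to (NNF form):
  $\neg u$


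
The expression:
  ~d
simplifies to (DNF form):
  ~d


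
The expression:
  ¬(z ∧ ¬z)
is always true.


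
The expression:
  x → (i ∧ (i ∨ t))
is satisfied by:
  {i: True, x: False}
  {x: False, i: False}
  {x: True, i: True}


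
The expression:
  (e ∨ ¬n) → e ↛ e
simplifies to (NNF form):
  n ∧ ¬e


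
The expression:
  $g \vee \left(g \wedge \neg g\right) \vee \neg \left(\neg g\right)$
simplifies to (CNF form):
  $g$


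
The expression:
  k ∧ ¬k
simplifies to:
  False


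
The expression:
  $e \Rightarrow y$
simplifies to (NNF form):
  $y \vee \neg e$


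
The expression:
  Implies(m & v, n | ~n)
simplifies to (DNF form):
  True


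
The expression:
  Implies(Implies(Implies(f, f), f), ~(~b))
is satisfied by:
  {b: True, f: False}
  {f: False, b: False}
  {f: True, b: True}


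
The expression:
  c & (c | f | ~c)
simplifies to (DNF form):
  c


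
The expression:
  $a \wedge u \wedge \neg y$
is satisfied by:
  {a: True, u: True, y: False}


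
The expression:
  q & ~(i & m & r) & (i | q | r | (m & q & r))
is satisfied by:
  {q: True, m: False, i: False, r: False}
  {r: True, q: True, m: False, i: False}
  {i: True, q: True, m: False, r: False}
  {r: True, i: True, q: True, m: False}
  {m: True, q: True, r: False, i: False}
  {r: True, m: True, q: True, i: False}
  {i: True, m: True, q: True, r: False}


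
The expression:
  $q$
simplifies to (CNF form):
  $q$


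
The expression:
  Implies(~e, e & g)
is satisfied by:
  {e: True}


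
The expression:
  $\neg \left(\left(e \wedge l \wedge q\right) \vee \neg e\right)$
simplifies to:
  $e \wedge \left(\neg l \vee \neg q\right)$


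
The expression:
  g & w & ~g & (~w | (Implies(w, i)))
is never true.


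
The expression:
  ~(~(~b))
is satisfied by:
  {b: False}


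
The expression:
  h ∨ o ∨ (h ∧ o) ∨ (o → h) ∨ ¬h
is always true.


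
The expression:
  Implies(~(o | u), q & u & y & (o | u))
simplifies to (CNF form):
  o | u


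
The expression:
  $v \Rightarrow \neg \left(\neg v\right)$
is always true.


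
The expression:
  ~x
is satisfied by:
  {x: False}


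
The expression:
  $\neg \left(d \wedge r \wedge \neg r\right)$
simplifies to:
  $\text{True}$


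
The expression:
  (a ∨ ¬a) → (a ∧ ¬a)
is never true.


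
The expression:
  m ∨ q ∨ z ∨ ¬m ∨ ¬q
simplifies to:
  True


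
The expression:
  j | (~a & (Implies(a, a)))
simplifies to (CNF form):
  j | ~a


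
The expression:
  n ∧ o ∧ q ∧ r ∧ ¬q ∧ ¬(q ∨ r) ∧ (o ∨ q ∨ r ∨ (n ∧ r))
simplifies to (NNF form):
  False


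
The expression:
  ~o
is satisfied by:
  {o: False}


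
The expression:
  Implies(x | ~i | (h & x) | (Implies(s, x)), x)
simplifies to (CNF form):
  (i | x) & (s | x)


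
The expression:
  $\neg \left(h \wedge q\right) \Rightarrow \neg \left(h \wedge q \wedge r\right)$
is always true.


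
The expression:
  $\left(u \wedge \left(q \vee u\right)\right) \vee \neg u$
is always true.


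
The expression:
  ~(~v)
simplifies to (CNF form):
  v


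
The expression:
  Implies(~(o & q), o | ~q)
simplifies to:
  o | ~q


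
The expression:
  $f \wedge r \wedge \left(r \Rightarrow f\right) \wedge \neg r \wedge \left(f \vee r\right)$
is never true.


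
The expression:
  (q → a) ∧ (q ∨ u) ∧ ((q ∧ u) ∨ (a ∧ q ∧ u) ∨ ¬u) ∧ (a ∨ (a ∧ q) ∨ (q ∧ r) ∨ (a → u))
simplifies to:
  a ∧ q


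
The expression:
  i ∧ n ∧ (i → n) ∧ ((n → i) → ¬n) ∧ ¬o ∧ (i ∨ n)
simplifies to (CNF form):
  False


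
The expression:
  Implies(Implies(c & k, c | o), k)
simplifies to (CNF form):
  k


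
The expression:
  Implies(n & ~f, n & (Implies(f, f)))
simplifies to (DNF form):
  True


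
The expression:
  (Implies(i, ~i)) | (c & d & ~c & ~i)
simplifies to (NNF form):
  ~i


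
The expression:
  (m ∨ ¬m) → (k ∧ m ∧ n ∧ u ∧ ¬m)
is never true.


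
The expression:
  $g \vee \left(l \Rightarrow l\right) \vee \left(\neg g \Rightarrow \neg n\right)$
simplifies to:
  $\text{True}$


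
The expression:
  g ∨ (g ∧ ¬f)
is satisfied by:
  {g: True}


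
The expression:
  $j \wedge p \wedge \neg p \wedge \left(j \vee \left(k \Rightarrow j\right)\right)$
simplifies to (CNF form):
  $\text{False}$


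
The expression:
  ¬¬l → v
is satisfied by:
  {v: True, l: False}
  {l: False, v: False}
  {l: True, v: True}


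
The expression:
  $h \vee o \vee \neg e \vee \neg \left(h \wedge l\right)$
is always true.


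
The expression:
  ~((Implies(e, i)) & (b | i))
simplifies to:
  ~i & (e | ~b)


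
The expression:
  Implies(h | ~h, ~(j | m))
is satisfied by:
  {j: False, m: False}


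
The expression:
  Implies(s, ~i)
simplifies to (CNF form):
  ~i | ~s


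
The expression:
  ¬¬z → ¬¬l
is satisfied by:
  {l: True, z: False}
  {z: False, l: False}
  {z: True, l: True}


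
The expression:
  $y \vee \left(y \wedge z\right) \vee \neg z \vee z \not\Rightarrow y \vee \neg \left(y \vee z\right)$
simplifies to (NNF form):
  $\text{True}$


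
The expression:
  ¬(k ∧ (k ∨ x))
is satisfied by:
  {k: False}


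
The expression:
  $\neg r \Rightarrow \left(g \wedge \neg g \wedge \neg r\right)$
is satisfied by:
  {r: True}


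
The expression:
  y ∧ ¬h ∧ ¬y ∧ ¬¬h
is never true.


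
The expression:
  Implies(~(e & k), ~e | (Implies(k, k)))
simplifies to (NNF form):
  True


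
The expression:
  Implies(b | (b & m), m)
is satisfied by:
  {m: True, b: False}
  {b: False, m: False}
  {b: True, m: True}


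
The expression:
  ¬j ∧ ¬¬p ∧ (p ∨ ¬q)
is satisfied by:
  {p: True, j: False}


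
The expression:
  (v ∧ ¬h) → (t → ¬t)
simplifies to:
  h ∨ ¬t ∨ ¬v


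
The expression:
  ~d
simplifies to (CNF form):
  ~d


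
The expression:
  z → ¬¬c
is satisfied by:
  {c: True, z: False}
  {z: False, c: False}
  {z: True, c: True}


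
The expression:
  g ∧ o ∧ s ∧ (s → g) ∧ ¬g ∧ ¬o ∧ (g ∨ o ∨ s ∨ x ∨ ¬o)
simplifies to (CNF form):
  False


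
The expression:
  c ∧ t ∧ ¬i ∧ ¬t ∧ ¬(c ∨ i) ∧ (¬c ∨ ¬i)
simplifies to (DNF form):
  False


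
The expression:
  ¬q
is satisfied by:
  {q: False}


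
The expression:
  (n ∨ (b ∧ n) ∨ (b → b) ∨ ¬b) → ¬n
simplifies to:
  ¬n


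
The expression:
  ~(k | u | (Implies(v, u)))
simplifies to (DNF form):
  v & ~k & ~u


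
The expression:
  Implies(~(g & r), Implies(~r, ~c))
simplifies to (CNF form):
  r | ~c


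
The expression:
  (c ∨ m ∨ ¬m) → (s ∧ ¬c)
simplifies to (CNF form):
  s ∧ ¬c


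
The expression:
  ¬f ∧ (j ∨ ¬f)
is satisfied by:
  {f: False}


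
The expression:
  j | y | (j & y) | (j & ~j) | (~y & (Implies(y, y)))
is always true.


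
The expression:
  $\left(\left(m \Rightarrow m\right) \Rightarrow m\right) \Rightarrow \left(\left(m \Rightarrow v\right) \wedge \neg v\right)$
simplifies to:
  $\neg m$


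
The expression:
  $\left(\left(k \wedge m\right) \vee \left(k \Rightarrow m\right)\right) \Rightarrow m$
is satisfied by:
  {k: True, m: True}
  {k: True, m: False}
  {m: True, k: False}


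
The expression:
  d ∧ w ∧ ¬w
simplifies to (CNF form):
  False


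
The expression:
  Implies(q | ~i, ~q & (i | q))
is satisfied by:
  {i: True, q: False}


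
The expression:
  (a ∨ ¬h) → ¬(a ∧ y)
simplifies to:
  ¬a ∨ ¬y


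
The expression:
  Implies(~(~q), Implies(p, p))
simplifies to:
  True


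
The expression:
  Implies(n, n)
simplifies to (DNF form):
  True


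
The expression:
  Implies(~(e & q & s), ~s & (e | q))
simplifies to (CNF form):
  (e | q) & (e | ~s) & (q | ~s) & (e | q | ~s)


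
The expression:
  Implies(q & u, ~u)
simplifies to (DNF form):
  ~q | ~u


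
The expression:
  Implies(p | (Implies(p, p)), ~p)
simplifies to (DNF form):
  ~p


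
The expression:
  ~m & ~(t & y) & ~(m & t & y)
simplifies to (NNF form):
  ~m & (~t | ~y)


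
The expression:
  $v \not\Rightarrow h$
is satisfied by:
  {v: True, h: False}


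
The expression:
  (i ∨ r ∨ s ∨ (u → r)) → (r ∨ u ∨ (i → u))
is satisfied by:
  {r: True, u: True, i: False}
  {r: True, u: False, i: False}
  {u: True, r: False, i: False}
  {r: False, u: False, i: False}
  {r: True, i: True, u: True}
  {r: True, i: True, u: False}
  {i: True, u: True, r: False}


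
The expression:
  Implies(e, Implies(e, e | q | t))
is always true.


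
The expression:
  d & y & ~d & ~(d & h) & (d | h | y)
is never true.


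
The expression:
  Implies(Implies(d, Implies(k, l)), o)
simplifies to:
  o | (d & k & ~l)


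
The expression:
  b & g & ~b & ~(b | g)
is never true.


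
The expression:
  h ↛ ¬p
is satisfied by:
  {h: True, p: True}


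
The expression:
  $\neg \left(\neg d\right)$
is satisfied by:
  {d: True}


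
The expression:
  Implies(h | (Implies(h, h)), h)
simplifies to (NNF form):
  h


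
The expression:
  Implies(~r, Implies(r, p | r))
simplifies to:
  True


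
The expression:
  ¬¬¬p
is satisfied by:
  {p: False}


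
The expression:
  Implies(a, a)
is always true.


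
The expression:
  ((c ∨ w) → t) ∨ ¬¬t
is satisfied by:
  {t: True, c: False, w: False}
  {t: True, w: True, c: False}
  {t: True, c: True, w: False}
  {t: True, w: True, c: True}
  {w: False, c: False, t: False}


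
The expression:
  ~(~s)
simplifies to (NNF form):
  s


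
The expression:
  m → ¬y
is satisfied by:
  {m: False, y: False}
  {y: True, m: False}
  {m: True, y: False}


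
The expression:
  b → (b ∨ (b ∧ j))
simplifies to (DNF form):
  True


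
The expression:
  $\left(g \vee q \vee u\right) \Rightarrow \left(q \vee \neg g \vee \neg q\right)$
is always true.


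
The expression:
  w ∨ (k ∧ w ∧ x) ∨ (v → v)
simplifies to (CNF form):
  True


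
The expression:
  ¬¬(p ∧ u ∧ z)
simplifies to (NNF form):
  p ∧ u ∧ z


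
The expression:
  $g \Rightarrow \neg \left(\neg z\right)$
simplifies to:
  $z \vee \neg g$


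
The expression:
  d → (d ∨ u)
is always true.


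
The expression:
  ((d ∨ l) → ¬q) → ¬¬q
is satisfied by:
  {q: True}


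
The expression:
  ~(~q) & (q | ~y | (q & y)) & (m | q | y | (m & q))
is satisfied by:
  {q: True}


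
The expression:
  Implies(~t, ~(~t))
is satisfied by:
  {t: True}


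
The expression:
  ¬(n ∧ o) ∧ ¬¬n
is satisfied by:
  {n: True, o: False}


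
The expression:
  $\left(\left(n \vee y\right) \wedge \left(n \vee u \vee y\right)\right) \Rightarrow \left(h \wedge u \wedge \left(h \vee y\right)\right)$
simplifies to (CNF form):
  $\left(h \vee \neg n\right) \wedge \left(h \vee \neg y\right) \wedge \left(u \vee \neg n\right) \wedge \left(u \vee \neg y\right)$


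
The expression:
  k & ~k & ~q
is never true.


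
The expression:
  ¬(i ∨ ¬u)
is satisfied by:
  {u: True, i: False}


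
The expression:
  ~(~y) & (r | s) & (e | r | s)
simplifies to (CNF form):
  y & (r | s)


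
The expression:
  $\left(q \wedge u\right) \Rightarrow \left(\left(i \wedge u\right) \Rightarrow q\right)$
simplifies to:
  $\text{True}$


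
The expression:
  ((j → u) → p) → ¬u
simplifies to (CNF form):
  ¬p ∨ ¬u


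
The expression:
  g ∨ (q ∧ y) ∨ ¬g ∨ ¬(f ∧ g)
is always true.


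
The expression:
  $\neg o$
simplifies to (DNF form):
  $\neg o$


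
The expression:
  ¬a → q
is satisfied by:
  {a: True, q: True}
  {a: True, q: False}
  {q: True, a: False}


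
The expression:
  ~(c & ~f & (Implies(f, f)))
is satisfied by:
  {f: True, c: False}
  {c: False, f: False}
  {c: True, f: True}


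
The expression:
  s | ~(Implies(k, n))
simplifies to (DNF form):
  s | (k & ~n)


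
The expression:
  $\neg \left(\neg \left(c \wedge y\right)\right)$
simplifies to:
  $c \wedge y$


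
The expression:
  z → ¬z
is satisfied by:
  {z: False}


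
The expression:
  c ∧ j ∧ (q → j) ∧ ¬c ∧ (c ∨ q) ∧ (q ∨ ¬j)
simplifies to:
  False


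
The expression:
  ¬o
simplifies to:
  ¬o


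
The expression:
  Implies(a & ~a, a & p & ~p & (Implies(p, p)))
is always true.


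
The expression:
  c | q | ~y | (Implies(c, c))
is always true.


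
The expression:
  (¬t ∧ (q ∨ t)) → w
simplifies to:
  t ∨ w ∨ ¬q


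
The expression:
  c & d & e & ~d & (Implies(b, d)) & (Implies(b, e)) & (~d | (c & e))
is never true.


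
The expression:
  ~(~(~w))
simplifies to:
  ~w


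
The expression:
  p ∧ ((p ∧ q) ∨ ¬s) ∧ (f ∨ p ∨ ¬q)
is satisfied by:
  {p: True, q: True, s: False}
  {p: True, s: False, q: False}
  {p: True, q: True, s: True}


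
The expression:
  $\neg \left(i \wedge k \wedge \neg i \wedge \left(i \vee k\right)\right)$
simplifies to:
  $\text{True}$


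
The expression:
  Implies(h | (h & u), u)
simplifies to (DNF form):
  u | ~h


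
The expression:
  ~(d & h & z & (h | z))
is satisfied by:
  {h: False, z: False, d: False}
  {d: True, h: False, z: False}
  {z: True, h: False, d: False}
  {d: True, z: True, h: False}
  {h: True, d: False, z: False}
  {d: True, h: True, z: False}
  {z: True, h: True, d: False}


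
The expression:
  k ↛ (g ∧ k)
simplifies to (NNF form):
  k ∧ ¬g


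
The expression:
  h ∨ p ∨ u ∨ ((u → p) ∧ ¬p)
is always true.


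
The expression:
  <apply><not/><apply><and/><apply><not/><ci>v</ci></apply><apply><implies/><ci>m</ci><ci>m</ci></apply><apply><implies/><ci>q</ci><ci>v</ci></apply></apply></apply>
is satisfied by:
  {q: True, v: True}
  {q: True, v: False}
  {v: True, q: False}


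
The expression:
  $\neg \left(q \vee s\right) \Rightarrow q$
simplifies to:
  $q \vee s$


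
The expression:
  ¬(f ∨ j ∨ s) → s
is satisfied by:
  {f: True, s: True, j: True}
  {f: True, s: True, j: False}
  {f: True, j: True, s: False}
  {f: True, j: False, s: False}
  {s: True, j: True, f: False}
  {s: True, j: False, f: False}
  {j: True, s: False, f: False}


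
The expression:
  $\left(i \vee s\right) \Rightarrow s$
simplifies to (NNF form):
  $s \vee \neg i$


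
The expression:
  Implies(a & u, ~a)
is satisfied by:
  {u: False, a: False}
  {a: True, u: False}
  {u: True, a: False}


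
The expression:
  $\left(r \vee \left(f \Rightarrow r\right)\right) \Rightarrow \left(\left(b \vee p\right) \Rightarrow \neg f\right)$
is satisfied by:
  {p: False, b: False, r: False, f: False}
  {b: True, f: False, p: False, r: False}
  {p: True, f: False, b: False, r: False}
  {b: True, p: True, f: False, r: False}
  {f: True, p: False, b: False, r: False}
  {f: True, b: True, p: False, r: False}
  {f: True, p: True, b: False, r: False}
  {f: True, b: True, p: True, r: False}
  {r: True, f: False, p: False, b: False}
  {r: True, b: True, f: False, p: False}
  {r: True, p: True, f: False, b: False}
  {r: True, b: True, p: True, f: False}
  {r: True, f: True, p: False, b: False}


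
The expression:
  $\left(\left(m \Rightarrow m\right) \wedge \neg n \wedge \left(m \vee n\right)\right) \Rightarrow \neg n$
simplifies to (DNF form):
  $\text{True}$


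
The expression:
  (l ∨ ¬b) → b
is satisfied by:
  {b: True}


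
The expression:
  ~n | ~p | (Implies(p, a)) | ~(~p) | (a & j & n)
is always true.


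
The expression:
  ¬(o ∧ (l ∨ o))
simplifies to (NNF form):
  ¬o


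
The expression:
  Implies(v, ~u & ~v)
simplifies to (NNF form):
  ~v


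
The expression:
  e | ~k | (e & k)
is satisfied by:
  {e: True, k: False}
  {k: False, e: False}
  {k: True, e: True}


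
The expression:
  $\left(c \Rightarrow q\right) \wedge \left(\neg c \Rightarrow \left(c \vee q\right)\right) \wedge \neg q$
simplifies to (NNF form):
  $\text{False}$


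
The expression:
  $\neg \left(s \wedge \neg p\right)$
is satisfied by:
  {p: True, s: False}
  {s: False, p: False}
  {s: True, p: True}


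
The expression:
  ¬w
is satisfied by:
  {w: False}


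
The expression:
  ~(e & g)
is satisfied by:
  {g: False, e: False}
  {e: True, g: False}
  {g: True, e: False}


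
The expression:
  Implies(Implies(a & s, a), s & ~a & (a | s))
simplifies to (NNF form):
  s & ~a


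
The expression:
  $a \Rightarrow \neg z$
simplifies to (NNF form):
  $\neg a \vee \neg z$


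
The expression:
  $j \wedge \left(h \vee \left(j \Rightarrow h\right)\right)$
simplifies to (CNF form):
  $h \wedge j$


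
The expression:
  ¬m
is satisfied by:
  {m: False}


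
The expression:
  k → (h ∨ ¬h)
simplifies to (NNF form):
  True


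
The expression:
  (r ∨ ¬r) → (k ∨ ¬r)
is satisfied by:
  {k: True, r: False}
  {r: False, k: False}
  {r: True, k: True}


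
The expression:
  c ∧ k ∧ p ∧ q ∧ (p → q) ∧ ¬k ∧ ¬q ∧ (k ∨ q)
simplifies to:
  False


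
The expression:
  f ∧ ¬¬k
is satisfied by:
  {f: True, k: True}


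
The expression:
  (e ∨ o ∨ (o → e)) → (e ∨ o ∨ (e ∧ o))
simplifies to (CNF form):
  e ∨ o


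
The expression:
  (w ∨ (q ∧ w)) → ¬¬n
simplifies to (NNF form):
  n ∨ ¬w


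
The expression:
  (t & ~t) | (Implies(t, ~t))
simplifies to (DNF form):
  ~t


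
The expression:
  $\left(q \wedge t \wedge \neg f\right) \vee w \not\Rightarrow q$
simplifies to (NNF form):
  $\left(q \vee w\right) \wedge \left(t \vee \neg q\right) \wedge \left(\neg f \vee \neg q\right)$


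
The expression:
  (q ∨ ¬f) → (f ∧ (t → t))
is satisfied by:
  {f: True}


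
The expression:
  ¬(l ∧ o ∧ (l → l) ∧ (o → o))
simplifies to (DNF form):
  ¬l ∨ ¬o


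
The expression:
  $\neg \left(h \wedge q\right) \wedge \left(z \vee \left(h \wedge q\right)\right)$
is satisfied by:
  {z: True, h: False, q: False}
  {q: True, z: True, h: False}
  {h: True, z: True, q: False}


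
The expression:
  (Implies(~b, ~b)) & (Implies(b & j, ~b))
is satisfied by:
  {b: False, j: False}
  {j: True, b: False}
  {b: True, j: False}


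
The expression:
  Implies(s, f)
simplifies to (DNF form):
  f | ~s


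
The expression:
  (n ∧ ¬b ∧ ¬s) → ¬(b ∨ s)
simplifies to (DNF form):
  True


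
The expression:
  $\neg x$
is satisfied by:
  {x: False}


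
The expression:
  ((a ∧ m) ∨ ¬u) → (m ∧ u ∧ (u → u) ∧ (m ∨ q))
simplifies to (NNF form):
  u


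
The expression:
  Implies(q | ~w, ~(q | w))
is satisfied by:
  {q: False}


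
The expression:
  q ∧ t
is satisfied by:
  {t: True, q: True}


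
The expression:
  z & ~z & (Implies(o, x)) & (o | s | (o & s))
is never true.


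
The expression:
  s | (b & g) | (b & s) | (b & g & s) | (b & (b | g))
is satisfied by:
  {b: True, s: True}
  {b: True, s: False}
  {s: True, b: False}


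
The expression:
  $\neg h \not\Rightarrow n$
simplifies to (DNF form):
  $\neg h \wedge \neg n$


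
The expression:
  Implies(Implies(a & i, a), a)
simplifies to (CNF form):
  a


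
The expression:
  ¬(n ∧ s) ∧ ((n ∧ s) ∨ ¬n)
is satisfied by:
  {n: False}


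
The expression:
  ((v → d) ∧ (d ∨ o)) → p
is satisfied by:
  {p: True, v: True, d: False, o: False}
  {p: True, v: False, d: False, o: False}
  {o: True, p: True, v: True, d: False}
  {o: True, p: True, v: False, d: False}
  {d: True, p: True, v: True, o: False}
  {d: True, p: True, v: False, o: False}
  {d: True, p: True, o: True, v: True}
  {d: True, p: True, o: True, v: False}
  {v: True, d: False, p: False, o: False}
  {d: False, v: False, p: False, o: False}
  {o: True, v: True, d: False, p: False}


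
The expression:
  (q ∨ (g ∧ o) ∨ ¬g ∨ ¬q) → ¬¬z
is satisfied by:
  {z: True}


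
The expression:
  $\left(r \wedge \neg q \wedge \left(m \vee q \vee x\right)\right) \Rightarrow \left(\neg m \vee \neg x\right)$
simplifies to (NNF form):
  $q \vee \neg m \vee \neg r \vee \neg x$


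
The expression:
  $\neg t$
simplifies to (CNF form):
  $\neg t$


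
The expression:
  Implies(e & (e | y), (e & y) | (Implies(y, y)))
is always true.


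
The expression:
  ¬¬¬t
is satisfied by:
  {t: False}


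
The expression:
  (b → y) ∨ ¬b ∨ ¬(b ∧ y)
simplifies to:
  True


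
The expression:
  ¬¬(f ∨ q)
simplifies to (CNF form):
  f ∨ q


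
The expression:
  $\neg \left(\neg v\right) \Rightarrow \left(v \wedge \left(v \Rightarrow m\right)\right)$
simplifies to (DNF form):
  $m \vee \neg v$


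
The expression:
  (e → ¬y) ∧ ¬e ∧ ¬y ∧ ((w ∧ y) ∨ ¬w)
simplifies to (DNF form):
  ¬e ∧ ¬w ∧ ¬y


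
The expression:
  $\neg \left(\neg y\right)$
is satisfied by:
  {y: True}


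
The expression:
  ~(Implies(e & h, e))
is never true.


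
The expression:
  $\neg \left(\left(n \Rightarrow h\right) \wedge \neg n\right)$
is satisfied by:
  {n: True}


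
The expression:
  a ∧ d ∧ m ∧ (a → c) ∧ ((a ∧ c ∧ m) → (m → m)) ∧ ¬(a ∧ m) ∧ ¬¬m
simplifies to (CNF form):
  False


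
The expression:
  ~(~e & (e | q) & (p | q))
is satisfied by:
  {e: True, q: False}
  {q: False, e: False}
  {q: True, e: True}


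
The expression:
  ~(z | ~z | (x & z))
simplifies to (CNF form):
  False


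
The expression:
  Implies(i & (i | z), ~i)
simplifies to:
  ~i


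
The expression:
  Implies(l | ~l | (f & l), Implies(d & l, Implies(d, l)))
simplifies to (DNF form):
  True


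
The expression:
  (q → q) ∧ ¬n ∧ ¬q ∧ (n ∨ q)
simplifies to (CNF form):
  False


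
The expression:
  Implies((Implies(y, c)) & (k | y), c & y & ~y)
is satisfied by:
  {k: False, c: False, y: False}
  {y: True, k: False, c: False}
  {c: True, k: False, y: False}
  {y: True, k: True, c: False}


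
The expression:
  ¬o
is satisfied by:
  {o: False}


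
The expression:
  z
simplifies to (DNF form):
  z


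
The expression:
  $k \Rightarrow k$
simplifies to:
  $\text{True}$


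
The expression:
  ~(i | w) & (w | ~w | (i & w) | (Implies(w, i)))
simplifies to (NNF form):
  ~i & ~w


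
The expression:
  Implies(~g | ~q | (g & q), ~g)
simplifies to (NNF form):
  ~g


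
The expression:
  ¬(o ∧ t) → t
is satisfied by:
  {t: True}


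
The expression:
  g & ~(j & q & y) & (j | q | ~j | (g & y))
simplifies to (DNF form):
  (g & ~j) | (g & ~q) | (g & ~y)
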